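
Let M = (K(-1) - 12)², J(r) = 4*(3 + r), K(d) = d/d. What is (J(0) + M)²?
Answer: 17689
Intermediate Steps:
K(d) = 1
J(r) = 12 + 4*r
M = 121 (M = (1 - 12)² = (-11)² = 121)
(J(0) + M)² = ((12 + 4*0) + 121)² = ((12 + 0) + 121)² = (12 + 121)² = 133² = 17689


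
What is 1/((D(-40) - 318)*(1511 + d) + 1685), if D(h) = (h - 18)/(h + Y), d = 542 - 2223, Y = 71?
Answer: 31/1737955 ≈ 1.7837e-5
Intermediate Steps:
d = -1681
D(h) = (-18 + h)/(71 + h) (D(h) = (h - 18)/(h + 71) = (-18 + h)/(71 + h))
1/((D(-40) - 318)*(1511 + d) + 1685) = 1/(((-18 - 40)/(71 - 40) - 318)*(1511 - 1681) + 1685) = 1/((-58/31 - 318)*(-170) + 1685) = 1/(-9916/31*(-170) + 1685) = 1/(1685720/31 + 1685) = 1/(1737955/31) = 31/1737955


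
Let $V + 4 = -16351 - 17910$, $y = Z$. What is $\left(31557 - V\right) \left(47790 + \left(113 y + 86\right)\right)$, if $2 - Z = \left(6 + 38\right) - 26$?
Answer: $3032287896$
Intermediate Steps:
$Z = -16$ ($Z = 2 - \left(\left(6 + 38\right) - 26\right) = 2 - \left(44 - 26\right) = 2 - 18 = -16$)
$y = -16$
$V = -34265$ ($V = -4 - 34261 = -34265$)
$\left(31557 - V\right) \left(47790 + \left(113 y + 86\right)\right) = \left(31557 - -34265\right) \left(47790 + \left(113 \left(-16\right) + 86\right)\right) = \left(31557 + 34265\right) \left(47790 + \left(-1808 + 86\right)\right) = 65822 \left(47790 - 1722\right) = 65822 \cdot 46068 = 3032287896$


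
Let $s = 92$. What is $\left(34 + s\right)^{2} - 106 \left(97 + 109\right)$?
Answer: $-5960$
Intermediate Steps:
$\left(34 + s\right)^{2} - 106 \left(97 + 109\right) = \left(34 + 92\right)^{2} - 106 \left(97 + 109\right) = 126^{2} - 21836 = 15876 - 21836 = -5960$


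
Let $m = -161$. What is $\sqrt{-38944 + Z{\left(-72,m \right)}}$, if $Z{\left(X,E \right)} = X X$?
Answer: $4 i \sqrt{2110} \approx 183.74 i$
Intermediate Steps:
$Z{\left(X,E \right)} = X^{2}$
$\sqrt{-38944 + Z{\left(-72,m \right)}} = \sqrt{-38944 + \left(-72\right)^{2}} = \sqrt{-38944 + 5184} = \sqrt{-33760} = 4 i \sqrt{2110}$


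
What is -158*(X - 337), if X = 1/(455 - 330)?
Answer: 6655592/125 ≈ 53245.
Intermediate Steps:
X = 1/125 ≈ 0.0080000
-158*(X - 337) = -158*(1/125 - 337) = -158*(-42124/125) = 6655592/125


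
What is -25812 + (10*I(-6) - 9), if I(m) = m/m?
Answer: -25811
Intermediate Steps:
I(m) = 1
-25812 + (10*I(-6) - 9) = -25812 + (10*1 - 9) = -25812 + (10 - 9) = -25812 + 1 = -25811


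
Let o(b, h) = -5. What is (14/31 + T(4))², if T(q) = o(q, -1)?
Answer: 19881/961 ≈ 20.688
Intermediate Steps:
T(q) = -5
(14/31 + T(4))² = (14/31 - 5)² = (-141/31)² = 19881/961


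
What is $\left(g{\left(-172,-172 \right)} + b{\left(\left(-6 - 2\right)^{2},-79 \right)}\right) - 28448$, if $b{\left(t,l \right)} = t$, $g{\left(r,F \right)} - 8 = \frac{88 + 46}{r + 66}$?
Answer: $- \frac{1503995}{53} \approx -28377.0$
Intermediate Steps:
$g{\left(r,F \right)} = 8 + \frac{134}{66 + r}$ ($g{\left(r,F \right)} = 8 + \frac{88 + 46}{r + 66} = 8 + \frac{134}{66 + r}$)
$\left(g{\left(-172,-172 \right)} + b{\left(\left(-6 - 2\right)^{2},-79 \right)}\right) - 28448 = \left(\frac{2 \left(331 + 4 \left(-172\right)\right)}{66 - 172} + \left(-6 - 2\right)^{2}\right) - 28448 = \left(\frac{2 \left(331 - 688\right)}{-106} + \left(-8\right)^{2}\right) - 28448 = \left(2 \left(- \frac{1}{106}\right) \left(-357\right) + 64\right) - 28448 = \left(\frac{357}{53} + 64\right) - 28448 = \frac{3749}{53} - 28448 = - \frac{1503995}{53}$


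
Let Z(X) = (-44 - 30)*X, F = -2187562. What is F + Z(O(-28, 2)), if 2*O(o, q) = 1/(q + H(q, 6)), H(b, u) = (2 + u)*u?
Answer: -109378137/50 ≈ -2.1876e+6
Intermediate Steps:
H(b, u) = u*(2 + u)
O(o, q) = 1/(2*(48 + q)) (O(o, q) = 1/(2*(q + 6*(2 + 6))) = 1/(2*(q + 6*8)) = 1/(2*(q + 48)) = 1/(2*(48 + q)))
Z(X) = -74*X
F + Z(O(-28, 2)) = -2187562 - 37/(48 + 2) = -2187562 - 37/50 = -109378137/50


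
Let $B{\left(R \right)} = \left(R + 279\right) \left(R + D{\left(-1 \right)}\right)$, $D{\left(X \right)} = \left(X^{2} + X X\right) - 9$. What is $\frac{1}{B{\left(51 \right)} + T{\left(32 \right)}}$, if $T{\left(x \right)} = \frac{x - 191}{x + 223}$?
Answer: $\frac{85}{1234147} \approx 6.8874 \cdot 10^{-5}$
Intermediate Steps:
$T{\left(x \right)} = \frac{-191 + x}{223 + x}$
$D{\left(X \right)} = -9 + 2 X^{2}$ ($D{\left(X \right)} = \left(X^{2} + X^{2}\right) - 9 = 2 X^{2} - 9 = -9 + 2 X^{2}$)
$B{\left(R \right)} = \left(-7 + R\right) \left(279 + R\right)$ ($B{\left(R \right)} = \left(R + 279\right) \left(R - \left(9 - 2 \left(-1\right)^{2}\right)\right) = \left(279 + R\right) \left(R + \left(-9 + 2 \cdot 1\right)\right) = \left(279 + R\right) \left(R + \left(-9 + 2\right)\right) = \left(279 + R\right) \left(R - 7\right) = \left(279 + R\right) \left(-7 + R\right) = \left(-7 + R\right) \left(279 + R\right)$)
$\frac{1}{B{\left(51 \right)} + T{\left(32 \right)}} = \frac{1}{\left(-1953 + 51^{2} + 272 \cdot 51\right) + \frac{-191 + 32}{223 + 32}} = \frac{1}{\left(-1953 + 2601 + 13872\right) + \frac{1}{255} \left(-159\right)} = \frac{1}{14520 + \frac{1}{255} \left(-159\right)} = \frac{1}{14520 - \frac{53}{85}} = \frac{1}{\frac{1234147}{85}} = \frac{85}{1234147}$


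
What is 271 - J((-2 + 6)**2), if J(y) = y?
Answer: 255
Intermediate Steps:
271 - J((-2 + 6)**2) = 271 - (-2 + 6)**2 = 271 - 1*4**2 = 271 - 1*16 = 271 - 16 = 255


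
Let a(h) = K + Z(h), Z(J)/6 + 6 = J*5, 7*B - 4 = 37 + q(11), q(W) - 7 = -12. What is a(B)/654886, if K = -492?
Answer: -1308/2292101 ≈ -0.00057066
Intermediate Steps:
q(W) = -5 (q(W) = 7 - 12 = -5)
B = 36/7 (B = 4/7 + (37 - 5)/7 = 4/7 + (1/7)*32 = 4/7 + 32/7 = 36/7 ≈ 5.1429)
Z(J) = -36 + 30*J (Z(J) = -36 + 6*(J*5) = -36 + 6*(5*J) = -36 + 30*J)
a(h) = -528 + 30*h (a(h) = -492 + (-36 + 30*h) = -528 + 30*h)
a(B)/654886 = (-528 + 30*(36/7))/654886 = (-528 + 1080/7)*(1/654886) = -2616/7*1/654886 = -1308/2292101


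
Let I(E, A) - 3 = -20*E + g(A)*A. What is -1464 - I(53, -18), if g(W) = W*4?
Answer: -1703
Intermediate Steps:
g(W) = 4*W
I(E, A) = 3 - 20*E + 4*A² (I(E, A) = 3 + (-20*E + (4*A)*A) = 3 + (-20*E + 4*A²) = 3 - 20*E + 4*A²)
-1464 - I(53, -18) = -1464 - (3 - 20*53 + 4*(-18)²) = -1464 - (3 - 1060 + 4*324) = -1464 - (3 - 1060 + 1296) = -1464 - 1*239 = -1464 - 239 = -1703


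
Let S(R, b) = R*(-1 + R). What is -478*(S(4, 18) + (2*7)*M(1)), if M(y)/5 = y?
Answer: -39196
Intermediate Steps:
M(y) = 5*y
-478*(S(4, 18) + (2*7)*M(1)) = -478*(4*(-1 + 4) + (2*7)*(5*1)) = -478*(4*3 + 14*5) = -478*(12 + 70) = -478*82 = -39196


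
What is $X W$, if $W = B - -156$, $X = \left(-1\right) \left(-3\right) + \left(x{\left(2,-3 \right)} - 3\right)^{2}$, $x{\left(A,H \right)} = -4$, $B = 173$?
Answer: $17108$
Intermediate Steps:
$X = 52$ ($X = \left(-1\right) \left(-3\right) + \left(-4 - 3\right)^{2} = 3 + \left(-7\right)^{2} = 3 + 49 = 52$)
$W = 329$ ($W = 173 - -156 = 173 + 156 = 329$)
$X W = 52 \cdot 329 = 17108$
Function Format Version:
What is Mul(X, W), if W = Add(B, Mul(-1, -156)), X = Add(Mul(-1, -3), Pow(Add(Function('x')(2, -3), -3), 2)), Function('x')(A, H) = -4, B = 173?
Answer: 17108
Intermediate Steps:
X = 52 (X = Add(Mul(-1, -3), Pow(Add(-4, -3), 2)) = Add(3, Pow(-7, 2)) = Add(3, 49) = 52)
W = 329 (W = Add(173, Mul(-1, -156)) = Add(173, 156) = 329)
Mul(X, W) = Mul(52, 329) = 17108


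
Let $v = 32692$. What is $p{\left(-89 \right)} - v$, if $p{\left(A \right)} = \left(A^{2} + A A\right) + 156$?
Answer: $-16694$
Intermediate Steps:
$p{\left(A \right)} = 156 + 2 A^{2}$ ($p{\left(A \right)} = \left(A^{2} + A^{2}\right) + 156 = 2 A^{2} + 156 = 156 + 2 A^{2}$)
$p{\left(-89 \right)} - v = \left(156 + 2 \left(-89\right)^{2}\right) - 32692 = \left(156 + 2 \cdot 7921\right) - 32692 = \left(156 + 15842\right) - 32692 = 15998 - 32692 = -16694$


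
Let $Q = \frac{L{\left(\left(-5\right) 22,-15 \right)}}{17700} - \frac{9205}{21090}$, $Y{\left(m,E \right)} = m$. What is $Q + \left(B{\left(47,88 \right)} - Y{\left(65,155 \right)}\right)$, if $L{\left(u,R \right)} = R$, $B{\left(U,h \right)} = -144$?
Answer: $- \frac{521209879}{2488620} \approx -209.44$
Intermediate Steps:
$Q = - \frac{1088299}{2488620}$ ($Q = - \frac{15}{17700} - \frac{9205}{21090} = \left(-15\right) \frac{1}{17700} - \frac{1841}{4218} = - \frac{1}{1180} - \frac{1841}{4218} = - \frac{1088299}{2488620} \approx -0.43731$)
$Q + \left(B{\left(47,88 \right)} - Y{\left(65,155 \right)}\right) = - \frac{1088299}{2488620} - 209 = - \frac{521209879}{2488620}$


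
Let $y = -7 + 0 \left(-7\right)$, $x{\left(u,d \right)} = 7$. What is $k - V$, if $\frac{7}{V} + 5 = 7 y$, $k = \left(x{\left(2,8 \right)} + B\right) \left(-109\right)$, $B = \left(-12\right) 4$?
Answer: $\frac{241333}{54} \approx 4469.1$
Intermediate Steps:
$B = -48$
$k = 4469$ ($k = \left(7 - 48\right) \left(-109\right) = \left(-41\right) \left(-109\right) = 4469$)
$y = -7$ ($y = -7 + 0 = -7$)
$V = - \frac{7}{54}$ ($V = \frac{7}{-5 + 7 \left(-7\right)} = \frac{7}{-5 - 49} = \frac{7}{-54} = 7 \left(- \frac{1}{54}\right) = - \frac{7}{54} \approx -0.12963$)
$k - V = 4469 - - \frac{7}{54} = 4469 + \frac{7}{54} = \frac{241333}{54}$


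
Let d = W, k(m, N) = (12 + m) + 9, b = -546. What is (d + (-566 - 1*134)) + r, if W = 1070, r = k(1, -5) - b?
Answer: 938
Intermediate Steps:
k(m, N) = 21 + m
r = 568 (r = (21 + 1) - 1*(-546) = 22 + 546 = 568)
d = 1070
(d + (-566 - 1*134)) + r = (1070 + (-566 - 1*134)) + 568 = (1070 + (-566 - 134)) + 568 = (1070 - 700) + 568 = 370 + 568 = 938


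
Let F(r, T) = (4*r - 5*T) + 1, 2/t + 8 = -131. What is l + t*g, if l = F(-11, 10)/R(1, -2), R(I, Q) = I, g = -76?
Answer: -12775/139 ≈ -91.906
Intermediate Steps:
t = -2/139 (t = 2/(-8 - 131) = 2/(-139) = 2*(-1/139) = -2/139 ≈ -0.014388)
F(r, T) = 1 - 5*T + 4*r (F(r, T) = (-5*T + 4*r) + 1 = 1 - 5*T + 4*r)
l = -93 (l = (1 - 5*10 + 4*(-11))/1 = (1 - 50 - 44)*1 = -93*1 = -93)
l + t*g = -93 - 2/139*(-76) = -93 + 152/139 = -12775/139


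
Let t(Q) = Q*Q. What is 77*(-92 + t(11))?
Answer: 2233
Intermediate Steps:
t(Q) = Q²
77*(-92 + t(11)) = 77*(-92 + 11²) = 77*(-92 + 121) = 77*29 = 2233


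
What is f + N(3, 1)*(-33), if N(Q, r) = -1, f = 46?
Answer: 79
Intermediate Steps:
f + N(3, 1)*(-33) = 46 - 1*(-33) = 46 + 33 = 79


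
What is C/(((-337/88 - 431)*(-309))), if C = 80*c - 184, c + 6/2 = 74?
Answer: 161216/3941295 ≈ 0.040904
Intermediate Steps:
c = 71 (c = -3 + 74 = 71)
C = 5496 (C = 80*71 - 184 = 5680 - 184 = 5496)
C/(((-337/88 - 431)*(-309))) = 5496/(((-337/88 - 431)*(-309))) = 5496/((-38265/88*(-309))) = 5496/(11823885/88) = 5496*(88/11823885) = 161216/3941295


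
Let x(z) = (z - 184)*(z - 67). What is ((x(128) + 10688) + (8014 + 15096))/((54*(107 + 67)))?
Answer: 15191/4698 ≈ 3.2335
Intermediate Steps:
x(z) = (-184 + z)*(-67 + z)
((x(128) + 10688) + (8014 + 15096))/((54*(107 + 67))) = (((12328 + 128² - 251*128) + 10688) + (8014 + 15096))/((54*(107 + 67))) = (((12328 + 16384 - 32128) + 10688) + 23110)/((54*174)) = ((-3416 + 10688) + 23110)/9396 = (7272 + 23110)*(1/9396) = 30382*(1/9396) = 15191/4698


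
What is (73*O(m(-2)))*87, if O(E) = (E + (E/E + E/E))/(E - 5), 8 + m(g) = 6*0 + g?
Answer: 16936/5 ≈ 3387.2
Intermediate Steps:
m(g) = -8 + g (m(g) = -8 + (6*0 + g) = -8 + (0 + g) = -8 + g)
O(E) = (2 + E)/(-5 + E) (O(E) = (E + (1 + 1))/(-5 + E) = (E + 2)/(-5 + E) = (2 + E)/(-5 + E))
(73*O(m(-2)))*87 = (73*((2 + (-8 - 2))/(-5 + (-8 - 2))))*87 = (73*((2 - 10)/(-5 - 10)))*87 = (73*(-8/(-15)))*87 = (73*(-1/15*(-8)))*87 = (73*(8/15))*87 = (584/15)*87 = 16936/5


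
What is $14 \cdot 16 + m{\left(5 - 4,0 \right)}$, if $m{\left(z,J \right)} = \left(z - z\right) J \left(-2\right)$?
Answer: $224$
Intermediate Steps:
$m{\left(z,J \right)} = 0$ ($m{\left(z,J \right)} = 0 J \left(-2\right) = 0 \left(-2\right) = 0$)
$14 \cdot 16 + m{\left(5 - 4,0 \right)} = 14 \cdot 16 + 0 = 224 + 0 = 224$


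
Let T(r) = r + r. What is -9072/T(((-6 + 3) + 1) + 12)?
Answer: -2268/5 ≈ -453.60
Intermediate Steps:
T(r) = 2*r
-9072/T(((-6 + 3) + 1) + 12) = -9072*1/(2*(((-6 + 3) + 1) + 12)) = -9072*1/(2*((-3 + 1) + 12)) = -9072*1/(2*(-2 + 12)) = -9072/(2*10) = -9072/20 = -9072*1/20 = -2268/5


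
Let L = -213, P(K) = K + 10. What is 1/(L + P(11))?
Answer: -1/192 ≈ -0.0052083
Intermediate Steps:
P(K) = 10 + K
1/(L + P(11)) = 1/(-213 + (10 + 11)) = 1/(-213 + 21) = 1/(-192) = -1/192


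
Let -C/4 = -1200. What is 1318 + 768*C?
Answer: 3687718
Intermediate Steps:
C = 4800 (C = -4*(-1200) = 4800)
1318 + 768*C = 1318 + 768*4800 = 1318 + 3686400 = 3687718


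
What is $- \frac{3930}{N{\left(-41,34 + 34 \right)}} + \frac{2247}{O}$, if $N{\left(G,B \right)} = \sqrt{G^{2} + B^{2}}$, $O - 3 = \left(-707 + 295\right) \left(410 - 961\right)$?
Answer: $\frac{2247}{227015} - \frac{786 \sqrt{6305}}{1261} \approx -49.484$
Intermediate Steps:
$O = 227015$ ($O = 3 + \left(-707 + 295\right) \left(410 - 961\right) = 3 - -227012 = 3 + 227012 = 227015$)
$N{\left(G,B \right)} = \sqrt{B^{2} + G^{2}}$
$- \frac{3930}{N{\left(-41,34 + 34 \right)}} + \frac{2247}{O} = - \frac{3930}{\sqrt{\left(34 + 34\right)^{2} + \left(-41\right)^{2}}} + \frac{2247}{227015} = - \frac{3930}{\sqrt{68^{2} + 1681}} + 2247 \cdot \frac{1}{227015} = - \frac{3930}{\sqrt{4624 + 1681}} + \frac{2247}{227015} = - \frac{3930}{\sqrt{6305}} + \frac{2247}{227015} = - 3930 \frac{\sqrt{6305}}{6305} + \frac{2247}{227015} = - \frac{786 \sqrt{6305}}{1261} + \frac{2247}{227015} = \frac{2247}{227015} - \frac{786 \sqrt{6305}}{1261}$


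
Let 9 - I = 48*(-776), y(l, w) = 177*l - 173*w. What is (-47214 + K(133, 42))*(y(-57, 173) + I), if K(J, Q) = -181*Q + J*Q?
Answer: 135924030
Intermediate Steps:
y(l, w) = -173*w + 177*l
I = 37257 (I = 9 - 48*(-776) = 9 - 1*(-37248) = 9 + 37248 = 37257)
(-47214 + K(133, 42))*(y(-57, 173) + I) = (-47214 + 42*(-181 + 133))*((-173*173 + 177*(-57)) + 37257) = (-47214 + 42*(-48))*((-29929 - 10089) + 37257) = (-47214 - 2016)*(-40018 + 37257) = -49230*(-2761) = 135924030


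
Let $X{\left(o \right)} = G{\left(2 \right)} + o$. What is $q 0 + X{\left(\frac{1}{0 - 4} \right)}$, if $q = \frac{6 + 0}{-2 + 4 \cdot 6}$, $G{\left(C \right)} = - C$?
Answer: $- \frac{9}{4} \approx -2.25$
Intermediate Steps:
$q = \frac{3}{11}$ ($q = \frac{6}{-2 + 24} = \frac{6}{22} = 6 \cdot \frac{1}{22} = \frac{3}{11} \approx 0.27273$)
$X{\left(o \right)} = -2 + o$ ($X{\left(o \right)} = \left(-1\right) 2 + o = -2 + o$)
$q 0 + X{\left(\frac{1}{0 - 4} \right)} = \frac{3}{11} \cdot 0 - \left(2 - \frac{1}{0 - 4}\right) = 0 - \left(2 - \frac{1}{-4}\right) = 0 - \frac{9}{4} = - \frac{9}{4}$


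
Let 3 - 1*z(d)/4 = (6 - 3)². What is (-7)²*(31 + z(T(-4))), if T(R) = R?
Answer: 343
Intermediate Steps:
z(d) = -24 (z(d) = 12 - 4*(6 - 3)² = 12 - 4*3² = 12 - 4*9 = 12 - 36 = -24)
(-7)²*(31 + z(T(-4))) = (-7)²*(31 - 24) = 49*7 = 343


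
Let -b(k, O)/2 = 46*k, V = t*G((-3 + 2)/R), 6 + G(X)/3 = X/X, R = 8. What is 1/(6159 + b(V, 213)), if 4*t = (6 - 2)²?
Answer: 1/11679 ≈ 8.5624e-5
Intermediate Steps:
G(X) = -15 (G(X) = -18 + 3*(X/X) = -18 + 3*1 = -18 + 3 = -15)
t = 4 (t = (6 - 2)²/4 = (¼)*4² = (¼)*16 = 4)
V = -60 (V = 4*(-15) = -60)
b(k, O) = -92*k
1/(6159 + b(V, 213)) = 1/(6159 - 92*(-60)) = 1/(6159 + 5520) = 1/11679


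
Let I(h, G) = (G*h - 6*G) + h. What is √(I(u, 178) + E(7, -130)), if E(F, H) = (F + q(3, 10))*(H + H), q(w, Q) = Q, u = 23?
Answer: I*√1371 ≈ 37.027*I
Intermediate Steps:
E(F, H) = 2*H*(10 + F) (E(F, H) = (F + 10)*(H + H) = (10 + F)*(2*H) = 2*H*(10 + F))
I(h, G) = h - 6*G + G*h (I(h, G) = (-6*G + G*h) + h = h - 6*G + G*h)
√(I(u, 178) + E(7, -130)) = √((23 - 6*178 + 178*23) + 2*(-130)*(10 + 7)) = √((23 - 1068 + 4094) + 2*(-130)*17) = √(3049 - 4420) = √(-1371) = I*√1371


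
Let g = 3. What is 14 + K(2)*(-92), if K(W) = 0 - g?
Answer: 290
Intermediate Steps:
K(W) = -3 (K(W) = 0 - 1*3 = 0 - 3 = -3)
14 + K(2)*(-92) = 14 - 3*(-92) = 14 + 276 = 290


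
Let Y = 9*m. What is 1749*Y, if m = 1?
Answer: 15741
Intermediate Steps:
Y = 9 (Y = 9*1 = 9)
1749*Y = 1749*9 = 15741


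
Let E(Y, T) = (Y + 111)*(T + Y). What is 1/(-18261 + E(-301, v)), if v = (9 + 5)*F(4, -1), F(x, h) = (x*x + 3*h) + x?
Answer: -1/6291 ≈ -0.00015896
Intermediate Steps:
F(x, h) = x + x² + 3*h (F(x, h) = (x² + 3*h) + x = x + x² + 3*h)
v = 238 (v = (9 + 5)*(4 + 4² + 3*(-1)) = 14*(4 + 16 - 3) = 14*17 = 238)
E(Y, T) = (111 + Y)*(T + Y)
1/(-18261 + E(-301, v)) = 1/(-18261 + ((-301)² + 111*238 + 111*(-301) + 238*(-301))) = 1/(-18261 + (90601 + 26418 - 33411 - 71638)) = 1/(-18261 + 11970) = 1/(-6291) = -1/6291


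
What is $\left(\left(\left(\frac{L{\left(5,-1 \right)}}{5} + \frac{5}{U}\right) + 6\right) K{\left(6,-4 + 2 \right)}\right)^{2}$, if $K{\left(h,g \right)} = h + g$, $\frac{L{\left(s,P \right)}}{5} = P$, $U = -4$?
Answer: $225$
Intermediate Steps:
$L{\left(s,P \right)} = 5 P$
$K{\left(h,g \right)} = g + h$
$\left(\left(\left(\frac{L{\left(5,-1 \right)}}{5} + \frac{5}{U}\right) + 6\right) K{\left(6,-4 + 2 \right)}\right)^{2} = \left(\left(\left(\frac{5 \left(-1\right)}{5} + \frac{5}{-4}\right) + 6\right) \left(\left(-4 + 2\right) + 6\right)\right)^{2} = \left(\left(\left(\left(-5\right) \frac{1}{5} + 5 \left(- \frac{1}{4}\right)\right) + 6\right) \left(-2 + 6\right)\right)^{2} = \left(\left(\left(-1 - \frac{5}{4}\right) + 6\right) 4\right)^{2} = \left(\left(- \frac{9}{4} + 6\right) 4\right)^{2} = \left(\frac{15}{4} \cdot 4\right)^{2} = 15^{2} = 225$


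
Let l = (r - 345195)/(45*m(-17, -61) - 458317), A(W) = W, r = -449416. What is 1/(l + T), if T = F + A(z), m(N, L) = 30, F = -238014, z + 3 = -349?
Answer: -456967/108924601311 ≈ -4.1953e-6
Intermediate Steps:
z = -352 (z = -3 - 349 = -352)
T = -238366 (T = -238014 - 352 = -238366)
l = 794611/456967 (l = (-449416 - 345195)/(45*30 - 458317) = -794611/(1350 - 458317) = -794611/(-456967) = -794611*(-1/456967) = 794611/456967 ≈ 1.7389)
1/(l + T) = 1/(794611/456967 - 238366) = 1/(-108924601311/456967) = -456967/108924601311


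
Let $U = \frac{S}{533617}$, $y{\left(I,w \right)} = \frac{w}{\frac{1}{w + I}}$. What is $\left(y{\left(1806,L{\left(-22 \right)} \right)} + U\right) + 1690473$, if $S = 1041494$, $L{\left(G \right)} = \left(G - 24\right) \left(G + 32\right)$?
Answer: $\frac{571671870615}{533617} \approx 1.0713 \cdot 10^{6}$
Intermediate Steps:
$L{\left(G \right)} = \left(-24 + G\right) \left(32 + G\right)$
$y{\left(I,w \right)} = w \left(I + w\right)$ ($y{\left(I,w \right)} = \frac{w}{\frac{1}{I + w}} = w \left(I + w\right)$)
$U = \frac{1041494}{533617} \approx 1.9518$
$\left(y{\left(1806,L{\left(-22 \right)} \right)} + U\right) + 1690473 = \left(\left(-768 + \left(-22\right)^{2} + 8 \left(-22\right)\right) \left(1806 + \left(-768 + \left(-22\right)^{2} + 8 \left(-22\right)\right)\right) + \frac{1041494}{533617}\right) + 1690473 = \left(\left(-768 + 484 - 176\right) \left(1806 - 460\right) + \frac{1041494}{533617}\right) + 1690473 = \left(- 460 \left(1806 - 460\right) + \frac{1041494}{533617}\right) + 1690473 = \left(\left(-460\right) 1346 + \frac{1041494}{533617}\right) + 1690473 = \left(-619160 + \frac{1041494}{533617}\right) + 1690473 = - \frac{330393260226}{533617} + 1690473 = \frac{571671870615}{533617}$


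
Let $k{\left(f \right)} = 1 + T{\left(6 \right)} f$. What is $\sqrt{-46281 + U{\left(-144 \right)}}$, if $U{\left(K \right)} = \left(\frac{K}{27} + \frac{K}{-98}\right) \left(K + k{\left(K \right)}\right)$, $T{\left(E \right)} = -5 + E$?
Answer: $\frac{i \sqrt{19920873}}{21} \approx 212.54 i$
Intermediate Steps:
$k{\left(f \right)} = 1 + f$ ($k{\left(f \right)} = 1 + \left(-5 + 6\right) f = 1 + 1 f = 1 + f$)
$U{\left(K \right)} = \frac{71 K \left(1 + 2 K\right)}{2646}$ ($U{\left(K \right)} = \left(\frac{K}{27} + \frac{K}{-98}\right) \left(K + \left(1 + K\right)\right) = \left(K \frac{1}{27} + K \left(- \frac{1}{98}\right)\right) \left(1 + 2 K\right) = \left(\frac{K}{27} - \frac{K}{98}\right) \left(1 + 2 K\right) = \frac{71 K}{2646} \left(1 + 2 K\right) = \frac{71 K \left(1 + 2 K\right)}{2646}$)
$\sqrt{-46281 + U{\left(-144 \right)}} = \sqrt{-46281 + \frac{71}{2646} \left(-144\right) \left(1 + 2 \left(-144\right)\right)} = \sqrt{-46281 + \frac{71}{2646} \left(-144\right) \left(1 - 288\right)} = \sqrt{-46281 + \frac{71}{2646} \left(-144\right) \left(-287\right)} = \sqrt{-46281 + \frac{23288}{21}} = \sqrt{- \frac{948613}{21}} = \frac{i \sqrt{19920873}}{21}$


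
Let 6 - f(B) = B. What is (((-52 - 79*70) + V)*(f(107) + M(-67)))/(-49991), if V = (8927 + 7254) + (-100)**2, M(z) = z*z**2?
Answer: 6197497536/49991 ≈ 1.2397e+5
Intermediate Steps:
f(B) = 6 - B
M(z) = z**3
V = 26181 (V = 16181 + 10000 = 26181)
(((-52 - 79*70) + V)*(f(107) + M(-67)))/(-49991) = (((-52 - 79*70) + 26181)*((6 - 1*107) + (-67)**3))/(-49991) = (((-52 - 5530) + 26181)*((6 - 107) - 300763))*(-1/49991) = ((-5582 + 26181)*(-101 - 300763))*(-1/49991) = (20599*(-300864))*(-1/49991) = -6197497536*(-1/49991) = 6197497536/49991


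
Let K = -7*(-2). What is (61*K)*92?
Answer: 78568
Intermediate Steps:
K = 14
(61*K)*92 = (61*14)*92 = 854*92 = 78568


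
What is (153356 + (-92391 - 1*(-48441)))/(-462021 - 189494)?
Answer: -109406/651515 ≈ -0.16793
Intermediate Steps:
(153356 + (-92391 - 1*(-48441)))/(-462021 - 189494) = (153356 + (-92391 + 48441))/(-651515) = (153356 - 43950)*(-1/651515) = 109406*(-1/651515) = -109406/651515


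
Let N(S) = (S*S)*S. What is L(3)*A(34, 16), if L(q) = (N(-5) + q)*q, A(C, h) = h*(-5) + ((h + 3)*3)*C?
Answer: -680028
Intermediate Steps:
N(S) = S³ (N(S) = S²*S = S³)
A(C, h) = -5*h + C*(9 + 3*h) (A(C, h) = -5*h + ((3 + h)*3)*C = -5*h + (9 + 3*h)*C = -5*h + C*(9 + 3*h))
L(q) = q*(-125 + q) (L(q) = ((-5)³ + q)*q = (-125 + q)*q = q*(-125 + q))
L(3)*A(34, 16) = (3*(-125 + 3))*(-5*16 + 9*34 + 3*34*16) = (3*(-122))*(-80 + 306 + 1632) = -366*1858 = -680028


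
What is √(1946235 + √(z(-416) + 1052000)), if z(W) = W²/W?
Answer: √(1946235 + 8*√16431) ≈ 1395.4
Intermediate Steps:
z(W) = W
√(1946235 + √(z(-416) + 1052000)) = √(1946235 + √(-416 + 1052000)) = √(1946235 + √1051584) = √(1946235 + 8*√16431)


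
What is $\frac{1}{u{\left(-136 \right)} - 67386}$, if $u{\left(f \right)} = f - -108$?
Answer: $- \frac{1}{67414} \approx -1.4834 \cdot 10^{-5}$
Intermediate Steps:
$u{\left(f \right)} = 108 + f$ ($u{\left(f \right)} = f + 108 = 108 + f$)
$\frac{1}{u{\left(-136 \right)} - 67386} = \frac{1}{\left(108 - 136\right) - 67386} = \frac{1}{-28 - 67386} = \frac{1}{-67414} = - \frac{1}{67414}$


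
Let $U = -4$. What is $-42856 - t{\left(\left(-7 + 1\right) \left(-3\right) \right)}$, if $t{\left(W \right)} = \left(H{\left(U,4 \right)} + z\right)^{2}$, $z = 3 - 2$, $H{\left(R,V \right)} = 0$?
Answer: $-42857$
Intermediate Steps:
$z = 1$
$t{\left(W \right)} = 1$ ($t{\left(W \right)} = \left(0 + 1\right)^{2} = 1^{2} = 1$)
$-42856 - t{\left(\left(-7 + 1\right) \left(-3\right) \right)} = -42856 - 1 = -42857$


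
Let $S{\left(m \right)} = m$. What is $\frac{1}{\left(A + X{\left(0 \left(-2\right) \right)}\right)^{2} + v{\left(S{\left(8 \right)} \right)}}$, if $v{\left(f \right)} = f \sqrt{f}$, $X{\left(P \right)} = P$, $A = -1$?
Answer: $- \frac{1}{511} + \frac{16 \sqrt{2}}{511} \approx 0.042324$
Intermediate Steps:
$v{\left(f \right)} = f^{\frac{3}{2}}$
$\frac{1}{\left(A + X{\left(0 \left(-2\right) \right)}\right)^{2} + v{\left(S{\left(8 \right)} \right)}} = \frac{1}{\left(-1 + 0 \left(-2\right)\right)^{2} + 8^{\frac{3}{2}}} = \frac{1}{\left(-1 + 0\right)^{2} + 16 \sqrt{2}} = \frac{1}{\left(-1\right)^{2} + 16 \sqrt{2}} = \frac{1}{1 + 16 \sqrt{2}}$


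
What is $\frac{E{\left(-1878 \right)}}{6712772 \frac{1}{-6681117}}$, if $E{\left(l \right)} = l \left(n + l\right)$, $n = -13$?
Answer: $- \frac{11863318719933}{3356386} \approx -3.5346 \cdot 10^{6}$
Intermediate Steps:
$E{\left(l \right)} = l \left(-13 + l\right)$
$\frac{E{\left(-1878 \right)}}{6712772 \frac{1}{-6681117}} = \frac{\left(-1878\right) \left(-13 - 1878\right)}{6712772 \frac{1}{-6681117}} = \frac{\left(-1878\right) \left(-1891\right)}{6712772 \left(- \frac{1}{6681117}\right)} = \frac{3551298}{- \frac{6712772}{6681117}} = 3551298 \left(- \frac{6681117}{6712772}\right) = - \frac{11863318719933}{3356386}$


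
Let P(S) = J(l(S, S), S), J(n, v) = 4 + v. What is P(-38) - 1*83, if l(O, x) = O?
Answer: -117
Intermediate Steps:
P(S) = 4 + S
P(-38) - 1*83 = (4 - 38) - 1*83 = -34 - 83 = -117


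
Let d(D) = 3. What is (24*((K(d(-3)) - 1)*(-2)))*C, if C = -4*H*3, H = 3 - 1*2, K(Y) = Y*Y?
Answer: 4608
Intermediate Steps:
K(Y) = Y²
H = 1 (H = 3 - 2 = 1)
C = -12 (C = -4*1*3 = -4*3 = -12)
(24*((K(d(-3)) - 1)*(-2)))*C = (24*((3² - 1)*(-2)))*(-12) = (24*((9 - 1)*(-2)))*(-12) = (24*(8*(-2)))*(-12) = (24*(-16))*(-12) = -384*(-12) = 4608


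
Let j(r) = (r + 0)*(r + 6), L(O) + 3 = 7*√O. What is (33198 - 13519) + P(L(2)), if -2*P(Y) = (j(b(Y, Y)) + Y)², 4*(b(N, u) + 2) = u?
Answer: 10035247/512 + 5859*√2/128 ≈ 19665.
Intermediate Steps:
b(N, u) = -2 + u/4
L(O) = -3 + 7*√O
j(r) = r*(6 + r)
P(Y) = -(Y + (-2 + Y/4)*(4 + Y/4))²/2 (P(Y) = -((-2 + Y/4)*(6 + (-2 + Y/4)) + Y)²/2 = -((-2 + Y/4)*(4 + Y/4) + Y)²/2 = -(Y + (-2 + Y/4)*(4 + Y/4))²/2)
(33198 - 13519) + P(L(2)) = (33198 - 13519) - (-128 + (-3 + 7*√2)² + 24*(-3 + 7*√2))²/512 = 19679 - (-128 + (-3 + 7*√2)² + (-72 + 168*√2))²/512 = 19679 - (-200 + (-3 + 7*√2)² + 168*√2)²/512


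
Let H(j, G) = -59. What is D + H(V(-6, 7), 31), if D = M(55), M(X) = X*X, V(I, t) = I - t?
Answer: 2966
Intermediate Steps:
M(X) = X**2
D = 3025 (D = 55**2 = 3025)
D + H(V(-6, 7), 31) = 3025 - 59 = 2966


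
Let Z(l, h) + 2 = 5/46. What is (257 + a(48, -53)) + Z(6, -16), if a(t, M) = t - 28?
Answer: 12655/46 ≈ 275.11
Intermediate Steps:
a(t, M) = -28 + t
Z(l, h) = -87/46 (Z(l, h) = -2 + 5/46 = -87/46)
(257 + a(48, -53)) + Z(6, -16) = (257 + (-28 + 48)) - 87/46 = (257 + 20) - 87/46 = 277 - 87/46 = 12655/46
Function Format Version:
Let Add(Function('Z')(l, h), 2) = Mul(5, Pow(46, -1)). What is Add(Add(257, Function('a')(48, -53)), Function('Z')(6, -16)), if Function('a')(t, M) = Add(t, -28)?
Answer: Rational(12655, 46) ≈ 275.11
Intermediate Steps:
Function('a')(t, M) = Add(-28, t)
Function('Z')(l, h) = Rational(-87, 46) (Function('Z')(l, h) = Add(-2, Mul(5, Pow(46, -1))) = Add(-2, Mul(5, Rational(1, 46))) = Add(-2, Rational(5, 46)) = Rational(-87, 46))
Add(Add(257, Function('a')(48, -53)), Function('Z')(6, -16)) = Add(Add(257, Add(-28, 48)), Rational(-87, 46)) = Add(Add(257, 20), Rational(-87, 46)) = Add(277, Rational(-87, 46)) = Rational(12655, 46)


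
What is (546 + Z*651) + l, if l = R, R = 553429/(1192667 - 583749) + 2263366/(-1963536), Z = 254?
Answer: 49588781491007539/298908103512 ≈ 1.6590e+5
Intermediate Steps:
R = -72881633261/298908103512 (R = 553429/608918 + 2263366*(-1/1963536) = 553429*(1/608918) - 1131683/981768 = 553429/608918 - 1131683/981768 = -72881633261/298908103512 ≈ -0.24383)
l = -72881633261/298908103512 ≈ -0.24383
(546 + Z*651) + l = (546 + 254*651) - 72881633261/298908103512 = (546 + 165354) - 72881633261/298908103512 = 165900 - 72881633261/298908103512 = 49588781491007539/298908103512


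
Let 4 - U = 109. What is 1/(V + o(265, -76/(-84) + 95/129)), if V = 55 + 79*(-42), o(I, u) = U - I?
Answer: -1/3633 ≈ -0.00027525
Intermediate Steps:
U = -105 (U = 4 - 1*109 = 4 - 109 = -105)
o(I, u) = -105 - I
V = -3263 (V = 55 - 3318 = -3263)
1/(V + o(265, -76/(-84) + 95/129)) = 1/(-3263 + (-105 - 1*265)) = 1/(-3263 + (-105 - 265)) = 1/(-3263 - 370) = 1/(-3633) = -1/3633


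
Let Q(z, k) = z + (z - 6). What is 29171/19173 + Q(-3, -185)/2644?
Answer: 19224512/12673353 ≈ 1.5169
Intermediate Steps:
Q(z, k) = -6 + 2*z (Q(z, k) = z + (-6 + z) = -6 + 2*z)
29171/19173 + Q(-3, -185)/2644 = 29171/19173 + (-6 + 2*(-3))/2644 = 29171*(1/19173) + (-6 - 6)*(1/2644) = 29171/19173 - 12*1/2644 = 29171/19173 - 3/661 = 19224512/12673353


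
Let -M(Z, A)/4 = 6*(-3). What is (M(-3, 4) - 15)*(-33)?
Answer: -1881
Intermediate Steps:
M(Z, A) = 72 (M(Z, A) = -24*(-3) = -4*(-18) = 72)
(M(-3, 4) - 15)*(-33) = (72 - 15)*(-33) = 57*(-33) = -1881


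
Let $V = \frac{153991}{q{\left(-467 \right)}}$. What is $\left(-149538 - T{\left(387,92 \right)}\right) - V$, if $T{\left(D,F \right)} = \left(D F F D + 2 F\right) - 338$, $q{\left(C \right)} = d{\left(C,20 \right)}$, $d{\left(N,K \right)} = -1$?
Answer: $-1267640209$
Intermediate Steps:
$q{\left(C \right)} = -1$
$T{\left(D,F \right)} = -338 + 2 F + D^{2} F^{2}$ ($T{\left(D,F \right)} = \left(D F^{2} D + 2 F\right) - 338 = \left(D^{2} F^{2} + 2 F\right) - 338 = \left(2 F + D^{2} F^{2}\right) - 338 = -338 + 2 F + D^{2} F^{2}$)
$V = -153991$ ($V = \frac{153991}{-1} = 153991 \left(-1\right) = -153991$)
$\left(-149538 - T{\left(387,92 \right)}\right) - V = \left(-149538 - \left(-338 + 2 \cdot 92 + 387^{2} \cdot 92^{2}\right)\right) - -153991 = \left(-149538 - \left(-338 + 184 + 149769 \cdot 8464\right)\right) + 153991 = \left(-149538 - \left(-338 + 184 + 1267644816\right)\right) + 153991 = \left(-149538 - 1267644662\right) + 153991 = -1267794200 + 153991 = -1267640209$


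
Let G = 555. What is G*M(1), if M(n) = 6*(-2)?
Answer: -6660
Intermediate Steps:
M(n) = -12
G*M(1) = 555*(-12) = -6660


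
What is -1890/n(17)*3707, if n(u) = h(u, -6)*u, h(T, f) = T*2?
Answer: -3503115/289 ≈ -12122.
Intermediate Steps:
h(T, f) = 2*T
n(u) = 2*u² (n(u) = (2*u)*u = 2*u²)
-1890/n(17)*3707 = -1890/(2*17²)*3707 = -1890/(2*289)*3707 = -1890/578*3707 = -1890*1/578*3707 = -945/289*3707 = -3503115/289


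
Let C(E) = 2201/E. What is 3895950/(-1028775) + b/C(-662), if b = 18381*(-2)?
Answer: 333708669202/30191117 ≈ 11053.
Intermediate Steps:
b = -36762
3895950/(-1028775) + b/C(-662) = 3895950/(-1028775) - 36762/(2201/(-662)) = 3895950*(-1/1028775) - 36762/(2201*(-1/662)) = -51946/13717 - 36762/(-2201/662) = -51946/13717 - 36762*(-662/2201) = -51946/13717 + 24336444/2201 = 333708669202/30191117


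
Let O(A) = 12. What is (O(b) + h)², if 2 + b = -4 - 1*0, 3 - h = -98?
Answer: 12769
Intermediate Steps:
h = 101 (h = 3 - 1*(-98) = 3 + 98 = 101)
b = -6 (b = -2 + (-4 - 1*0) = -2 + (-4 + 0) = -2 - 4 = -6)
(O(b) + h)² = (12 + 101)² = 113² = 12769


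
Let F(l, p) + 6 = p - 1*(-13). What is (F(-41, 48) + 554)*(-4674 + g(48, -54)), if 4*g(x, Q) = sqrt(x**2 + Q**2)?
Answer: -2846466 + 1827*sqrt(145)/2 ≈ -2.8355e+6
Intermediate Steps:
F(l, p) = 7 + p (F(l, p) = -6 + (p - 1*(-13)) = -6 + (p + 13) = -6 + (13 + p) = 7 + p)
g(x, Q) = sqrt(Q**2 + x**2)/4 (g(x, Q) = sqrt(x**2 + Q**2)/4 = sqrt(Q**2 + x**2)/4)
(F(-41, 48) + 554)*(-4674 + g(48, -54)) = ((7 + 48) + 554)*(-4674 + sqrt((-54)**2 + 48**2)/4) = (55 + 554)*(-4674 + sqrt(2916 + 2304)/4) = 609*(-4674 + sqrt(5220)/4) = 609*(-4674 + (6*sqrt(145))/4) = 609*(-4674 + 3*sqrt(145)/2) = -2846466 + 1827*sqrt(145)/2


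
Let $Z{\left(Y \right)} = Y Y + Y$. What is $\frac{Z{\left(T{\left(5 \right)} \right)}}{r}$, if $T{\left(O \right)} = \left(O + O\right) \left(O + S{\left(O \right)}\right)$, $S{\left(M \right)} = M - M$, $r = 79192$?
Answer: $\frac{1275}{39596} \approx 0.0322$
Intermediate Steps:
$S{\left(M \right)} = 0$
$T{\left(O \right)} = 2 O^{2}$ ($T{\left(O \right)} = \left(O + O\right) \left(O + 0\right) = 2 O O = 2 O^{2}$)
$Z{\left(Y \right)} = Y + Y^{2}$ ($Z{\left(Y \right)} = Y^{2} + Y = Y + Y^{2}$)
$\frac{Z{\left(T{\left(5 \right)} \right)}}{r} = \frac{2 \cdot 5^{2} \left(1 + 2 \cdot 5^{2}\right)}{79192} = 2 \cdot 25 \left(1 + 2 \cdot 25\right) \frac{1}{79192} = 50 \left(1 + 50\right) \frac{1}{79192} = 50 \cdot 51 \cdot \frac{1}{79192} = 2550 \cdot \frac{1}{79192} = \frac{1275}{39596}$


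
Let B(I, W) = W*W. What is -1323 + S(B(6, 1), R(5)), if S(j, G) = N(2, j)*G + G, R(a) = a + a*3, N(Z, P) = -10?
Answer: -1503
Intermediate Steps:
B(I, W) = W²
R(a) = 4*a (R(a) = a + 3*a = 4*a)
S(j, G) = -9*G (S(j, G) = -10*G + G = -9*G)
-1323 + S(B(6, 1), R(5)) = -1323 - 36*5 = -1323 - 9*20 = -1323 - 180 = -1503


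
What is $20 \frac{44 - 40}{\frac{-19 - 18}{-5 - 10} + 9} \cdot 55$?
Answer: $\frac{16500}{43} \approx 383.72$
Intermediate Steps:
$20 \frac{44 - 40}{\frac{-19 - 18}{-5 - 10} + 9} \cdot 55 = 20 \frac{4}{- \frac{37}{-15} + 9} \cdot 55 = 20 \frac{4}{\left(-37\right) \left(- \frac{1}{15}\right) + 9} \cdot 55 = 20 \frac{4}{\frac{37}{15} + 9} \cdot 55 = 20 \frac{4}{\frac{172}{15}} \cdot 55 = 20 \cdot 4 \cdot \frac{15}{172} \cdot 55 = 20 \cdot \frac{15}{43} \cdot 55 = \frac{300}{43} \cdot 55 = \frac{16500}{43}$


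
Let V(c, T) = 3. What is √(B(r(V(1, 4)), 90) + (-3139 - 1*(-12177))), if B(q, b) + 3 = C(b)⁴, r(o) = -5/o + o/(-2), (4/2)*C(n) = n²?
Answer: √269042006259035 ≈ 1.6402e+7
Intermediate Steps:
C(n) = n²/2
r(o) = -5/o - o/2 (r(o) = -5/o + o*(-½) = -5/o - o/2)
B(q, b) = -3 + b⁸/16 (B(q, b) = -3 + (b²/2)⁴ = -3 + b⁸/16)
√(B(r(V(1, 4)), 90) + (-3139 - 1*(-12177))) = √((-3 + (1/16)*90⁸) + (-3139 - 1*(-12177))) = √((-3 + (1/16)*4304672100000000) + (-3139 + 12177)) = √((-3 + 269042006250000) + 9038) = √(269042006249997 + 9038) = √269042006259035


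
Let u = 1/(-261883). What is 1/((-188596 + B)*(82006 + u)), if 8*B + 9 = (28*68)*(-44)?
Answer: -2095064/34201632072269241 ≈ -6.1256e-11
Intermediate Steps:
B = -83785/8 (B = -9/8 + ((28*68)*(-44))/8 = -9/8 + (1904*(-44))/8 = -9/8 + (⅛)*(-83776) = -9/8 - 10472 = -83785/8 ≈ -10473.)
u = -1/261883 ≈ -3.8185e-6
1/((-188596 + B)*(82006 + u)) = 1/((-188596 - 83785/8)*(82006 - 1/261883)) = 1/(-1592553/8*21475977297/261883) = 1/(-34201632072269241/2095064) = -2095064/34201632072269241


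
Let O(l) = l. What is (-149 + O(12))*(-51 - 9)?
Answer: 8220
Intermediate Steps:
(-149 + O(12))*(-51 - 9) = (-149 + 12)*(-51 - 9) = -137*(-60) = 8220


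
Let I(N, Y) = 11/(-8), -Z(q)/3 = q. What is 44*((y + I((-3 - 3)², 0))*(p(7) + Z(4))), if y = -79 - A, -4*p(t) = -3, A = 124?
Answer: 809325/8 ≈ 1.0117e+5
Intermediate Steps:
Z(q) = -3*q
p(t) = ¾ (p(t) = -¼*(-3) = ¾)
y = -203 (y = -79 - 1*124 = -79 - 124 = -203)
I(N, Y) = -11/8 (I(N, Y) = 11*(-⅛) = -11/8)
44*((y + I((-3 - 3)², 0))*(p(7) + Z(4))) = 44*((-203 - 11/8)*(¾ - 3*4)) = 44*(-1635*(¾ - 12)/8) = 44*(-1635/8*(-45/4)) = 44*(73575/32) = 809325/8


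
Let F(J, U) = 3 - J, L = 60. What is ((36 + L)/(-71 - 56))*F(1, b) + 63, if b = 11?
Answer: 7809/127 ≈ 61.488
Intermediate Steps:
((36 + L)/(-71 - 56))*F(1, b) + 63 = ((36 + 60)/(-71 - 56))*(3 - 1*1) + 63 = (96/(-127))*(3 - 1) + 63 = (96*(-1/127))*2 + 63 = -96/127*2 + 63 = -192/127 + 63 = 7809/127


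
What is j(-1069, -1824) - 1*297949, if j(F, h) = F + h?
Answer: -300842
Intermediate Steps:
j(-1069, -1824) - 1*297949 = (-1069 - 1824) - 1*297949 = -2893 - 297949 = -300842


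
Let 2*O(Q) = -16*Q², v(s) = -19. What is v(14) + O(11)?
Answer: -987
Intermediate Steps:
O(Q) = -8*Q² (O(Q) = (-16*Q²)/2 = -8*Q²)
v(14) + O(11) = -19 - 8*11² = -19 - 8*121 = -19 - 968 = -987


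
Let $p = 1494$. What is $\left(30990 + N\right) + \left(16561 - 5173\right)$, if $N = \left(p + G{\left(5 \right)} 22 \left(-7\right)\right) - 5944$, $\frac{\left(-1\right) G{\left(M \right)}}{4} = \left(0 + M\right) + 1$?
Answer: $41624$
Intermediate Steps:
$G{\left(M \right)} = -4 - 4 M$ ($G{\left(M \right)} = - 4 \left(\left(0 + M\right) + 1\right) = - 4 \left(M + 1\right) = - 4 \left(1 + M\right) = -4 - 4 M$)
$N = -754$ ($N = \left(1494 + \left(-4 - 20\right) 22 \left(-7\right)\right) - 5944 = \left(1494 + \left(-24\right) 22 \left(-7\right)\right) - 5944 = \left(1494 - -3696\right) - 5944 = \left(1494 + 3696\right) - 5944 = 5190 - 5944 = -754$)
$\left(30990 + N\right) + \left(16561 - 5173\right) = \left(30990 - 754\right) + \left(16561 - 5173\right) = 30236 + \left(16561 - 5173\right) = 30236 + 11388 = 41624$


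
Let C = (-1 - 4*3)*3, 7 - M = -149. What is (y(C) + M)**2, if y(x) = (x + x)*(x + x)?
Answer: 38937600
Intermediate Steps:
M = 156 (M = 7 - 1*(-149) = 7 + 149 = 156)
C = -39 (C = (-1 - 12)*3 = -13*3 = -39)
y(x) = 4*x**2 (y(x) = (2*x)*(2*x) = 4*x**2)
(y(C) + M)**2 = (4*(-39)**2 + 156)**2 = (4*1521 + 156)**2 = (6084 + 156)**2 = 6240**2 = 38937600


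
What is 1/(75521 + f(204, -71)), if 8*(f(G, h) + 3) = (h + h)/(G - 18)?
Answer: 744/56185321 ≈ 1.3242e-5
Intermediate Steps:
f(G, h) = -3 + h/(4*(-18 + G)) (f(G, h) = -3 + ((h + h)/(G - 18))/8 = -3 + ((2*h)/(-18 + G))/8 = -3 + (2*h/(-18 + G))/8 = -3 + h/(4*(-18 + G)))
1/(75521 + f(204, -71)) = 1/(75521 + (216 - 71 - 12*204)/(4*(-18 + 204))) = 1/(75521 + (¼)*(216 - 71 - 2448)/186) = 1/(75521 + (¼)*(1/186)*(-2303)) = 1/(75521 - 2303/744) = 1/(56185321/744) = 744/56185321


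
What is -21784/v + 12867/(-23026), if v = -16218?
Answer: 146460689/186717834 ≈ 0.78440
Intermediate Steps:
-21784/v + 12867/(-23026) = -21784/(-16218) + 12867/(-23026) = -21784*(-1/16218) + 12867*(-1/23026) = 10892/8109 - 12867/23026 = 146460689/186717834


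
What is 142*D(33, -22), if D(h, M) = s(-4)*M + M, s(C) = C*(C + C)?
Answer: -103092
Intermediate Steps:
s(C) = 2*C² (s(C) = C*(2*C) = 2*C²)
D(h, M) = 33*M (D(h, M) = (2*(-4)²)*M + M = (2*16)*M + M = 32*M + M = 33*M)
142*D(33, -22) = 142*(33*(-22)) = 142*(-726) = -103092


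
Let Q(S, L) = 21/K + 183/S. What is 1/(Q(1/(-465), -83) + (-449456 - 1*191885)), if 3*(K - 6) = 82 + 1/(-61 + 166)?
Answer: -10501/7628297821 ≈ -1.3766e-6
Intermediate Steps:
K = 10501/315 (K = 6 + (82 + 1/(-61 + 166))/3 = 6 + (82 + 1/105)/3 = 6 + (1/3)*(8611/105) = 6 + 8611/315 = 10501/315 ≈ 33.336)
Q(S, L) = 6615/10501 + 183/S (Q(S, L) = 21/(10501/315) + 183/S = 21*(315/10501) + 183/S = 6615/10501 + 183/S)
1/(Q(1/(-465), -83) + (-449456 - 1*191885)) = 1/((6615/10501 + 183/(1/(-465))) + (-449456 - 1*191885)) = 1/((6615/10501 + 183/(-1/465)) + (-449456 - 191885)) = 1/((6615/10501 + 183*(-465)) - 641341) = 1/((6615/10501 - 85095) - 641341) = 1/(-893575980/10501 - 641341) = 1/(-7628297821/10501) = -10501/7628297821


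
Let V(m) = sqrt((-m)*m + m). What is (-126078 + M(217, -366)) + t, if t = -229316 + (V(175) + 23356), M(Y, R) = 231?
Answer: -331807 + 5*I*sqrt(1218) ≈ -3.3181e+5 + 174.5*I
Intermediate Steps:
V(m) = sqrt(m - m**2) (V(m) = sqrt(-m**2 + m) = sqrt(m - m**2))
t = -205960 + 5*I*sqrt(1218) (t = -229316 + (sqrt(175*(1 - 1*175)) + 23356) = -229316 + (sqrt(175*(1 - 175)) + 23356) = -229316 + (sqrt(175*(-174)) + 23356) = -229316 + (sqrt(-30450) + 23356) = -229316 + (5*I*sqrt(1218) + 23356) = -229316 + (23356 + 5*I*sqrt(1218)) = -205960 + 5*I*sqrt(1218) ≈ -2.0596e+5 + 174.5*I)
(-126078 + M(217, -366)) + t = (-126078 + 231) + (-205960 + 5*I*sqrt(1218)) = -125847 + (-205960 + 5*I*sqrt(1218)) = -331807 + 5*I*sqrt(1218)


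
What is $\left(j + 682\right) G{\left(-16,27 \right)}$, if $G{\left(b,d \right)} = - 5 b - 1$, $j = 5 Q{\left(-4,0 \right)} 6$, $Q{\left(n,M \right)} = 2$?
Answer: $58618$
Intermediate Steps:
$j = 60$ ($j = 5 \cdot 2 \cdot 6 = 10 \cdot 6 = 60$)
$G{\left(b,d \right)} = -1 - 5 b$
$\left(j + 682\right) G{\left(-16,27 \right)} = \left(60 + 682\right) \left(-1 - -80\right) = 742 \left(-1 + 80\right) = 742 \cdot 79 = 58618$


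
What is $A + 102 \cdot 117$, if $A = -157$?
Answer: $11777$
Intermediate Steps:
$A + 102 \cdot 117 = -157 + 102 \cdot 117 = -157 + 11934 = 11777$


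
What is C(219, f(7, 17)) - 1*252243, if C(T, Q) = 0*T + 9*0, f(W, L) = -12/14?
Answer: -252243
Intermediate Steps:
f(W, L) = -6/7 (f(W, L) = -12*1/14 = -6/7)
C(T, Q) = 0 (C(T, Q) = 0 + 0 = 0)
C(219, f(7, 17)) - 1*252243 = 0 - 1*252243 = 0 - 252243 = -252243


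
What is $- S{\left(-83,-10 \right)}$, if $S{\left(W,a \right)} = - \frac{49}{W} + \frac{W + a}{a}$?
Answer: $- \frac{8209}{830} \approx -9.8904$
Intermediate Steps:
$S{\left(W,a \right)} = - \frac{49}{W} + \frac{W + a}{a}$
$- S{\left(-83,-10 \right)} = - (1 - \frac{49}{-83} - \frac{83}{-10}) = - (1 - - \frac{49}{83} - - \frac{83}{10}) = - (1 + \frac{49}{83} + \frac{83}{10}) = \left(-1\right) \frac{8209}{830} = - \frac{8209}{830}$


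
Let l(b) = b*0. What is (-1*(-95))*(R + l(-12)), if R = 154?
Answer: 14630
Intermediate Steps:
l(b) = 0
(-1*(-95))*(R + l(-12)) = (-1*(-95))*(154 + 0) = 95*154 = 14630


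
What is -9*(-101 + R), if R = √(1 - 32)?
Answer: 909 - 9*I*√31 ≈ 909.0 - 50.11*I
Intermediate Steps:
R = I*√31 (R = √(-31) = I*√31 ≈ 5.5678*I)
-9*(-101 + R) = -9*(-101 + I*√31) = 909 - 9*I*√31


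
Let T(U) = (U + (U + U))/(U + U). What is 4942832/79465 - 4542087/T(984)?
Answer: -240619686138/79465 ≈ -3.0280e+6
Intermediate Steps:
T(U) = 3/2 (T(U) = (U + 2*U)/((2*U)) = (3*U)*(1/(2*U)) = 3/2)
4942832/79465 - 4542087/T(984) = 4942832/79465 - 4542087/3/2 = 4942832*(1/79465) - 4542087*⅔ = 4942832/79465 - 3028058 = -240619686138/79465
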